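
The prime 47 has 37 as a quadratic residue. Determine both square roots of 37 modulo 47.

Since 47 ≡ 3 (mod 4), a square root of 37 is 37^((47+1)/4) = 37^12 mod 47.
Repeated squaring: 37^2≡6, 37^4≡36, 37^8≡27 (mod 47).
37^12 = 37^(8+4) ≡ 32 (mod 47).
Check: 32² = 1024 ≡ 37 (mod 47). The two roots are 15 and 32.

15, 32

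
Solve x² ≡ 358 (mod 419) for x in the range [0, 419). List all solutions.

134, 285

Since 419 ≡ 3 (mod 4), a square root of 358 is 358^((419+1)/4) = 358^105 mod 419.
Repeated squaring: 358^2≡369, 358^4≡405, 358^8≡196, 358^16≡287, 358^32≡245, 358^64≡108 (mod 419).
358^105 = 358^(64+32+8+1) ≡ 134 (mod 419).
Check: 134² = 17956 ≡ 358 (mod 419). The two roots are 134 and 285.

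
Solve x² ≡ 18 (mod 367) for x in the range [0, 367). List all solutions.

Since 367 ≡ 3 (mod 4), a square root of 18 is 18^((367+1)/4) = 18^92 mod 367.
Repeated squaring: 18^2≡324, 18^4≡14, 18^8≡196, 18^16≡248, 18^32≡215, 18^64≡350 (mod 367).
18^92 = 18^(64+16+8+4) ≡ 237 (mod 367).
Check: 237² = 56169 ≡ 18 (mod 367). The two roots are 130 and 237.

130, 237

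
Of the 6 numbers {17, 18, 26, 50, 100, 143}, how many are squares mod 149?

4

(17/149) = +1 → QR.
(18/149) = -1 → non-residue.
(26/149) = +1 → QR.
(50/149) = -1 → non-residue.
(100/149) = +1 → QR.
(143/149) = +1 → QR.
Total quadratic residues among the 6: 4.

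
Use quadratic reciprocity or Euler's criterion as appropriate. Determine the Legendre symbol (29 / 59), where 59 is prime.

Reciprocity: 29 ≡ 1 and 59 ≡ 3 (mod 4), so (29/59) = +(59/29).
Reduce top mod 29: now compute (1/29).
Reached (1/29) = 1. Collecting the sign flips along the way, the symbol is +1.

1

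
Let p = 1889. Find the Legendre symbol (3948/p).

First reduce: 3948 ≡ 170 (mod 1889).
Pull out 2: since 1889 ≡ 1 (mod 8), (2/1889) = +1.
Reciprocity: 85 ≡ 1 and 1889 ≡ 1 (mod 4), so (85/1889) = +(1889/85).
Reduce top mod 85: now compute (19/85).
Reciprocity: 19 ≡ 3 and 85 ≡ 1 (mod 4), so (19/85) = +(85/19).
Reduce top mod 19: now compute (9/19).
Reciprocity: 9 ≡ 1 and 19 ≡ 3 (mod 4), so (9/19) = +(19/9).
Reduce top mod 9: now compute (1/9).
Reached (1/9) = 1. Collecting the sign flips along the way, the symbol is +1.

1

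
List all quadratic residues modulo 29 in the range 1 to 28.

1, 4, 5, 6, 7, 9, 13, 16, 20, 22, 23, 24, 25, 28

Square k = 1,…,14 (k and 29−k give the same square):
1²=1, 2²=4, 3²=9, 4²=16, 5²=25, 6²≡7, 7²≡20, 8²≡6, 9²≡23, 10²≡13, 11²≡5, 12²≡28, 13²≡24, 14²≡22 (mod 29).
So the quadratic residues mod 29 are {1, 4, 5, 6, 7, 9, 13, 16, 20, 22, 23, 24, 25, 28}.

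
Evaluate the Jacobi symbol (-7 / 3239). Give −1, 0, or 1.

-1

First reduce: -7 ≡ 3232 (mod 3239).
Pull out 2^5: since 3239 ≡ 7 (mod 8), (2/3239) = +1, so (2/3239)^5 = +1.
Reciprocity: 101 ≡ 1 and 3239 ≡ 3 (mod 4), so (101/3239) = +(3239/101).
Reduce top mod 101: now compute (7/101).
Reciprocity: 7 ≡ 3 and 101 ≡ 1 (mod 4), so (7/101) = +(101/7).
Reduce top mod 7: now compute (3/7).
Reciprocity: 3 ≡ 3 and 7 ≡ 3 (mod 4), so (3/7) = −(7/3).
Reduce top mod 3: now compute (1/3).
Reached (1/3) = 1. Collecting the sign flips along the way, the symbol is -1.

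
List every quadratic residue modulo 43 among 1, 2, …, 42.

1, 4, 6, 9, 10, 11, 13, 14, 15, 16, 17, 21, 23, 24, 25, 31, 35, 36, 38, 40, 41

Square k = 1,…,21 (k and 43−k give the same square):
1²=1, 2²=4, 3²=9, 4²=16, 5²=25, 6²=36, 7²≡6, 8²≡21, 9²≡38, 10²≡14, 11²≡35, 12²≡15, 13²≡40, 14²≡24, 15²≡10, 16²≡41, 17²≡31, 18²≡23, 19²≡17, 20²≡13, 21²≡11 (mod 43).
So the quadratic residues mod 43 are {1, 4, 6, 9, 10, 11, 13, 14, 15, 16, 17, 21, 23, 24, 25, 31, 35, 36, 38, 40, 41}.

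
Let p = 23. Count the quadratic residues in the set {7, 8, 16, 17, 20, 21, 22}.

2

(7/23) = -1 → non-residue.
(8/23) = +1 → QR.
(16/23) = +1 → QR.
(17/23) = -1 → non-residue.
(20/23) = -1 → non-residue.
(21/23) = -1 → non-residue.
(22/23) = -1 → non-residue.
Total quadratic residues among the 7: 2.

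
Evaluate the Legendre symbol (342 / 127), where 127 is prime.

1

First reduce: 342 ≡ 88 (mod 127).
Pull out 2^3: since 127 ≡ 7 (mod 8), (2/127) = +1, so (2/127)^3 = +1.
Reciprocity: 11 ≡ 3 and 127 ≡ 3 (mod 4), so (11/127) = −(127/11).
Reduce top mod 11: now compute (6/11).
Pull out 2: since 11 ≡ 3 (mod 8), (2/11) = -1.
Reciprocity: 3 ≡ 3 and 11 ≡ 3 (mod 4), so (3/11) = −(11/3).
Reduce top mod 3: now compute (2/3).
Pull out 2: since 3 ≡ 3 (mod 8), (2/3) = -1.
Reached (1/3) = 1. Collecting the sign flips along the way, the symbol is +1.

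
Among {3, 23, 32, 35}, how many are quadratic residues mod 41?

(3/41) = -1 → non-residue.
(23/41) = +1 → QR.
(32/41) = +1 → QR.
(35/41) = -1 → non-residue.
Total quadratic residues among the 4: 2.

2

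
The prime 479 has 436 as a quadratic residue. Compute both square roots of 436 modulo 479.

90, 389

Since 479 ≡ 3 (mod 4), a square root of 436 is 436^((479+1)/4) = 436^120 mod 479.
Repeated squaring: 436^2≡412, 436^4≡178, 436^8≡70, 436^16≡110, 436^32≡125, 436^64≡297 (mod 479).
436^120 = 436^(64+32+16+8) ≡ 90 (mod 479).
Check: 90² = 8100 ≡ 436 (mod 479). The two roots are 90 and 389.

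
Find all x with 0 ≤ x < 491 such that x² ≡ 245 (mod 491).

47, 444

Since 491 ≡ 3 (mod 4), a square root of 245 is 245^((491+1)/4) = 245^123 mod 491.
Repeated squaring: 245^2≡123, 245^4≡399, 245^8≡117, 245^16≡432, 245^32≡44, 245^64≡463 (mod 491).
245^123 = 245^(64+32+16+8+2+1) ≡ 444 (mod 491).
Check: 444² = 197136 ≡ 245 (mod 491). The two roots are 47 and 444.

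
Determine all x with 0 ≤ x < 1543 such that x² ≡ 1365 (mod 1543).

141, 1402

Since 1543 ≡ 3 (mod 4), a square root of 1365 is 1365^((1543+1)/4) = 1365^386 mod 1543.
Repeated squaring: 1365^2≡824, 1365^4≡56, 1365^8≡50, 1365^16≡957, 1365^32≡850, 1365^64≡376, 1365^128≡963, 1365^256≡26 (mod 1543).
1365^386 = 1365^(256+128+2) ≡ 1402 (mod 1543).
Check: 1402² = 1965604 ≡ 1365 (mod 1543). The two roots are 141 and 1402.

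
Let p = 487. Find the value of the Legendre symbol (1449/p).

1

Euler's criterion: (1449/487) ≡ 475^243 (mod 487).
475^2 ≡ 144 (mod 487)
475^4 ≡ 282 (mod 487)
475^8 ≡ 143 (mod 487)
475^16 ≡ 482 (mod 487)
475^32 ≡ 25 (mod 487)
475^64 ≡ 138 (mod 487)
475^128 ≡ 51 (mod 487)
475^243 = 475^(128+64+32+16+2+1) ≡ 1 (mod 487).
Result is 1, so (1449/487) = 1.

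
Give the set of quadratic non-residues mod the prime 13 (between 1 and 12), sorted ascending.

Square k = 1,…,6 (k and 13−k give the same square):
1²=1, 2²=4, 3²=9, 4²≡3, 5²≡12, 6²≡10 (mod 13).
The residues are {1, 3, 4, 9, 10, 12}; the non-residues are the remaining 6 nonzero classes.

2,5,6,7,8,11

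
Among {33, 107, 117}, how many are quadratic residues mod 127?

2

(33/127) = -1 → non-residue.
(107/127) = +1 → QR.
(117/127) = +1 → QR.
Total quadratic residues among the 3: 2.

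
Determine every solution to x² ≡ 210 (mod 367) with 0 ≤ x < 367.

Since 367 ≡ 3 (mod 4), a square root of 210 is 210^((367+1)/4) = 210^92 mod 367.
Repeated squaring: 210^2≡60, 210^4≡297, 210^8≡129, 210^16≡126, 210^32≡95, 210^64≡217 (mod 367).
210^92 = 210^(64+16+8+4) ≡ 256 (mod 367).
Check: 256² = 65536 ≡ 210 (mod 367). The two roots are 111 and 256.

111, 256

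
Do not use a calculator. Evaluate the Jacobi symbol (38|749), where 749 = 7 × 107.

Pull out 2: since 749 ≡ 5 (mod 8), (2/749) = -1.
Reciprocity: 19 ≡ 3 and 749 ≡ 1 (mod 4), so (19/749) = +(749/19).
Reduce top mod 19: now compute (8/19).
Pull out 2^3: since 19 ≡ 3 (mod 8), (2/19) = -1, so (2/19)^3 = -1.
Reached (1/19) = 1. Collecting the sign flips along the way, the symbol is +1.

1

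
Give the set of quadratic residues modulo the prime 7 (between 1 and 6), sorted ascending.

Square k = 1,…,3 (k and 7−k give the same square):
1²=1, 2²=4, 3²≡2 (mod 7).
So the quadratic residues mod 7 are {1, 2, 4}.

1,2,4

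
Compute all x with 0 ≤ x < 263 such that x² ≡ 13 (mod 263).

117, 146

Since 263 ≡ 3 (mod 4), a square root of 13 is 13^((263+1)/4) = 13^66 mod 263.
Repeated squaring: 13^2≡169, 13^4≡157, 13^8≡190, 13^16≡69, 13^32≡27, 13^64≡203 (mod 263).
13^66 = 13^(64+2) ≡ 117 (mod 263).
Check: 117² = 13689 ≡ 13 (mod 263). The two roots are 117 and 146.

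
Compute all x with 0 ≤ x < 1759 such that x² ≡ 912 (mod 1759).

115, 1644

Since 1759 ≡ 3 (mod 4), a square root of 912 is 912^((1759+1)/4) = 912^440 mod 1759.
Repeated squaring: 912^2≡1496, 912^4≡568, 912^8≡727, 912^16≡829, 912^32≡1231, 912^64≡862, 912^128≡746, 912^256≡672 (mod 1759).
912^440 = 912^(256+128+32+16+8) ≡ 115 (mod 1759).
Check: 115² = 13225 ≡ 912 (mod 1759). The two roots are 115 and 1644.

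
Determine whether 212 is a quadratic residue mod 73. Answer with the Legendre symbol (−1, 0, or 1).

First reduce: 212 ≡ 66 (mod 73).
Pull out 2: since 73 ≡ 1 (mod 8), (2/73) = +1.
Reciprocity: 33 ≡ 1 and 73 ≡ 1 (mod 4), so (33/73) = +(73/33).
Reduce top mod 33: now compute (7/33).
Reciprocity: 7 ≡ 3 and 33 ≡ 1 (mod 4), so (7/33) = +(33/7).
Reduce top mod 7: now compute (5/7).
Reciprocity: 5 ≡ 1 and 7 ≡ 3 (mod 4), so (5/7) = +(7/5).
Reduce top mod 5: now compute (2/5).
Pull out 2: since 5 ≡ 5 (mod 8), (2/5) = -1.
Reached (1/5) = 1. Collecting the sign flips along the way, the symbol is -1.

-1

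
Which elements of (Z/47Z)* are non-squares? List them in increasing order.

Square k = 1,…,23 (k and 47−k give the same square):
1²=1, 2²=4, 3²=9, 4²=16, 5²=25, 6²=36, 7²≡2, 8²≡17, 9²≡34, 10²≡6, 11²≡27, 12²≡3, 13²≡28, 14²≡8, 15²≡37, 16²≡21, 17²≡7, 18²≡42, 19²≡32, 20²≡24, 21²≡18, 22²≡14, 23²≡12 (mod 47).
The residues are {1, 2, 3, 4, 6, 7, 8, 9, 12, 14, 16, 17, 18, 21, 24, 25, 27, 28, 32, 34, 36, 37, 42}; the non-residues are the remaining 23 nonzero classes.

5 10 11 13 15 19 20 22 23 26 29 30 31 33 35 38 39 40 41 43 44 45 46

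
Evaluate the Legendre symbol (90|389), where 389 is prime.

Euler's criterion: (90/389) ≡ 90^194 (mod 389).
90^2 ≡ 320 (mod 389)
90^4 ≡ 93 (mod 389)
90^8 ≡ 91 (mod 389)
90^16 ≡ 112 (mod 389)
90^32 ≡ 96 (mod 389)
90^64 ≡ 269 (mod 389)
90^128 ≡ 7 (mod 389)
90^194 = 90^(128+64+2) ≡ 388 (mod 389).
Result is 388 ≡ −1, so (90/389) = −1.

-1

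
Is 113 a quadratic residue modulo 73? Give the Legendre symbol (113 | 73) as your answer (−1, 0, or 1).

First reduce: 113 ≡ 40 (mod 73).
Pull out 2^3: since 73 ≡ 1 (mod 8), (2/73) = +1, so (2/73)^3 = +1.
Reciprocity: 5 ≡ 1 and 73 ≡ 1 (mod 4), so (5/73) = +(73/5).
Reduce top mod 5: now compute (3/5).
Reciprocity: 3 ≡ 3 and 5 ≡ 1 (mod 4), so (3/5) = +(5/3).
Reduce top mod 3: now compute (2/3).
Pull out 2: since 3 ≡ 3 (mod 8), (2/3) = -1.
Reached (1/3) = 1. Collecting the sign flips along the way, the symbol is -1.

-1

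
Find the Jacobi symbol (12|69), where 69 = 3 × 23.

Pull out 2^2: since 69 ≡ 5 (mod 8), (2/69) = -1, so (2/69)^2 = +1.
Reciprocity: 3 ≡ 3 and 69 ≡ 1 (mod 4), so (3/69) = +(69/3).
Reduce top mod 3: now compute (0/3).
Top reduces to 0: gcd > 1, so the symbol is 0.

0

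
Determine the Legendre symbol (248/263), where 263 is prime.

1

Euler's criterion: (248/263) ≡ 248^131 (mod 263).
248^2 ≡ 225 (mod 263)
248^4 ≡ 129 (mod 263)
248^8 ≡ 72 (mod 263)
248^16 ≡ 187 (mod 263)
248^32 ≡ 253 (mod 263)
248^64 ≡ 100 (mod 263)
248^128 ≡ 6 (mod 263)
248^131 = 248^(128+2+1) ≡ 1 (mod 263).
Result is 1, so (248/263) = 1.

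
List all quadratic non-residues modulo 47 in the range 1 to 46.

5, 10, 11, 13, 15, 19, 20, 22, 23, 26, 29, 30, 31, 33, 35, 38, 39, 40, 41, 43, 44, 45, 46

Square k = 1,…,23 (k and 47−k give the same square):
1²=1, 2²=4, 3²=9, 4²=16, 5²=25, 6²=36, 7²≡2, 8²≡17, 9²≡34, 10²≡6, 11²≡27, 12²≡3, 13²≡28, 14²≡8, 15²≡37, 16²≡21, 17²≡7, 18²≡42, 19²≡32, 20²≡24, 21²≡18, 22²≡14, 23²≡12 (mod 47).
The residues are {1, 2, 3, 4, 6, 7, 8, 9, 12, 14, 16, 17, 18, 21, 24, 25, 27, 28, 32, 34, 36, 37, 42}; the non-residues are the remaining 23 nonzero classes.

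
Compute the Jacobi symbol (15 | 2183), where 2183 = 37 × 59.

Reciprocity: 15 ≡ 3 and 2183 ≡ 3 (mod 4), so (15/2183) = −(2183/15).
Reduce top mod 15: now compute (8/15).
Pull out 2^3: since 15 ≡ 7 (mod 8), (2/15) = +1, so (2/15)^3 = +1.
Reached (1/15) = 1. Collecting the sign flips along the way, the symbol is -1.

-1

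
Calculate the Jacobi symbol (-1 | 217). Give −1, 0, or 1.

First reduce: -1 ≡ 216 (mod 217).
Pull out 2^3: since 217 ≡ 1 (mod 8), (2/217) = +1, so (2/217)^3 = +1.
Reciprocity: 27 ≡ 3 and 217 ≡ 1 (mod 4), so (27/217) = +(217/27).
Reduce top mod 27: now compute (1/27).
Reached (1/27) = 1. Collecting the sign flips along the way, the symbol is +1.

1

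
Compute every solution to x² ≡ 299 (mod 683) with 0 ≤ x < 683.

Since 683 ≡ 3 (mod 4), a square root of 299 is 299^((683+1)/4) = 299^171 mod 683.
Repeated squaring: 299^2≡611, 299^4≡403, 299^8≡538, 299^16≡535, 299^32≡48, 299^64≡255, 299^128≡140 (mod 683).
299^171 = 299^(128+32+8+2+1) ≡ 503 (mod 683).
Check: 503² = 253009 ≡ 299 (mod 683). The two roots are 180 and 503.

180, 503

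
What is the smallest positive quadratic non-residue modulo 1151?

(2/1151) = +1, so 2 is a residue.
(3/1151) = +1, so 3 is a residue.
(4/1151) = +1, so 4 is a residue.
(5/1151) = +1, so 5 is a residue.
(6/1151) = +1, so 6 is a residue.
(7/1151) = +1, so 7 is a residue.
(8/1151) = +1, so 8 is a residue.
(9/1151) = +1, so 9 is a residue.
(10/1151) = +1, so 10 is a residue.
(11/1151) = +1, so 11 is a residue.
(12/1151) = +1, so 12 is a residue.
(13/1151) = −1, so 13 is the smallest positive non-residue mod 1151.

13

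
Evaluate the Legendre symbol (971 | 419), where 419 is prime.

Euler's criterion: (971/419) ≡ 133^209 (mod 419).
133^2 ≡ 91 (mod 419)
133^4 ≡ 320 (mod 419)
133^8 ≡ 164 (mod 419)
133^16 ≡ 80 (mod 419)
133^32 ≡ 115 (mod 419)
133^64 ≡ 236 (mod 419)
133^128 ≡ 388 (mod 419)
133^209 = 133^(128+64+16+1) ≡ 418 (mod 419).
Result is 418 ≡ −1, so (971/419) = −1.

-1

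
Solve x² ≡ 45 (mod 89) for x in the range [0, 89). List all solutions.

89 ≡ 1 (mod 4), so we find a root by search.
Trying successive values, 32² = 1024 ≡ 45 (mod 89). The other root is 89 − 32 = 57.

32, 57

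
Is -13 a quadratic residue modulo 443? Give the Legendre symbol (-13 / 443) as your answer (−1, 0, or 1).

-1

Euler's criterion: (-13/443) ≡ 430^221 (mod 443).
430^2 ≡ 169 (mod 443)
430^4 ≡ 209 (mod 443)
430^8 ≡ 267 (mod 443)
430^16 ≡ 409 (mod 443)
430^32 ≡ 270 (mod 443)
430^64 ≡ 248 (mod 443)
430^128 ≡ 370 (mod 443)
430^221 = 430^(128+64+16+8+4+1) ≡ 442 (mod 443).
Result is 442 ≡ −1, so (-13/443) = −1.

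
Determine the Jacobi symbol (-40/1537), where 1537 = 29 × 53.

First reduce: -40 ≡ 1497 (mod 1537).
Reciprocity: 1497 ≡ 1 and 1537 ≡ 1 (mod 4), so (1497/1537) = +(1537/1497).
Reduce top mod 1497: now compute (40/1497).
Pull out 2^3: since 1497 ≡ 1 (mod 8), (2/1497) = +1, so (2/1497)^3 = +1.
Reciprocity: 5 ≡ 1 and 1497 ≡ 1 (mod 4), so (5/1497) = +(1497/5).
Reduce top mod 5: now compute (2/5).
Pull out 2: since 5 ≡ 5 (mod 8), (2/5) = -1.
Reached (1/5) = 1. Collecting the sign flips along the way, the symbol is -1.

-1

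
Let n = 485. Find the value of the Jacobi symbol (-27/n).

First reduce: -27 ≡ 458 (mod 485).
Pull out 2: since 485 ≡ 5 (mod 8), (2/485) = -1.
Reciprocity: 229 ≡ 1 and 485 ≡ 1 (mod 4), so (229/485) = +(485/229).
Reduce top mod 229: now compute (27/229).
Reciprocity: 27 ≡ 3 and 229 ≡ 1 (mod 4), so (27/229) = +(229/27).
Reduce top mod 27: now compute (13/27).
Reciprocity: 13 ≡ 1 and 27 ≡ 3 (mod 4), so (13/27) = +(27/13).
Reduce top mod 13: now compute (1/13).
Reached (1/13) = 1. Collecting the sign flips along the way, the symbol is -1.

-1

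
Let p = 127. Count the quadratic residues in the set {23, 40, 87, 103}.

(23/127) = -1 → non-residue.
(40/127) = -1 → non-residue.
(87/127) = +1 → QR.
(103/127) = +1 → QR.
Total quadratic residues among the 4: 2.

2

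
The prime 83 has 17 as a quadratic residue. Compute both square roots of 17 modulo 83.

10, 73

Since 83 ≡ 3 (mod 4), a square root of 17 is 17^((83+1)/4) = 17^21 mod 83.
Repeated squaring: 17^2≡40, 17^4≡23, 17^8≡31, 17^16≡48 (mod 83).
17^21 = 17^(16+4+1) ≡ 10 (mod 83).
Check: 10² = 100 ≡ 17 (mod 83). The two roots are 10 and 73.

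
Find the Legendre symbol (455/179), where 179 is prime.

First reduce: 455 ≡ 97 (mod 179).
Reciprocity: 97 ≡ 1 and 179 ≡ 3 (mod 4), so (97/179) = +(179/97).
Reduce top mod 97: now compute (82/97).
Pull out 2: since 97 ≡ 1 (mod 8), (2/97) = +1.
Reciprocity: 41 ≡ 1 and 97 ≡ 1 (mod 4), so (41/97) = +(97/41).
Reduce top mod 41: now compute (15/41).
Reciprocity: 15 ≡ 3 and 41 ≡ 1 (mod 4), so (15/41) = +(41/15).
Reduce top mod 15: now compute (11/15).
Reciprocity: 11 ≡ 3 and 15 ≡ 3 (mod 4), so (11/15) = −(15/11).
Reduce top mod 11: now compute (4/11).
Pull out 2^2: since 11 ≡ 3 (mod 8), (2/11) = -1, so (2/11)^2 = +1.
Reached (1/11) = 1. Collecting the sign flips along the way, the symbol is -1.

-1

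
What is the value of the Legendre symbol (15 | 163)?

1

Euler's criterion: (15/163) ≡ 15^81 (mod 163).
15^2 ≡ 62 (mod 163)
15^4 ≡ 95 (mod 163)
15^8 ≡ 60 (mod 163)
15^16 ≡ 14 (mod 163)
15^32 ≡ 33 (mod 163)
15^64 ≡ 111 (mod 163)
15^81 = 15^(64+16+1) ≡ 1 (mod 163).
Result is 1, so (15/163) = 1.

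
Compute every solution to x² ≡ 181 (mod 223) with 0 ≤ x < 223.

Since 223 ≡ 3 (mod 4), a square root of 181 is 181^((223+1)/4) = 181^56 mod 223.
Repeated squaring: 181^2≡203, 181^4≡177, 181^8≡109, 181^16≡62, 181^32≡53 (mod 223).
181^56 = 181^(32+16+8) ≡ 36 (mod 223).
Check: 36² = 1296 ≡ 181 (mod 223). The two roots are 36 and 187.

36, 187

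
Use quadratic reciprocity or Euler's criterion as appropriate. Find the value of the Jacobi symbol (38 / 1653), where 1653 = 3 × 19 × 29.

0

Pull out 2: since 1653 ≡ 5 (mod 8), (2/1653) = -1.
Reciprocity: 19 ≡ 3 and 1653 ≡ 1 (mod 4), so (19/1653) = +(1653/19).
Reduce top mod 19: now compute (0/19).
Top reduces to 0: gcd > 1, so the symbol is 0.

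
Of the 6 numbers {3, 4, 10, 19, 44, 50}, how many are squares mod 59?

(3/59) = +1 → QR.
(4/59) = +1 → QR.
(10/59) = -1 → non-residue.
(19/59) = +1 → QR.
(44/59) = -1 → non-residue.
(50/59) = -1 → non-residue.
Total quadratic residues among the 6: 3.

3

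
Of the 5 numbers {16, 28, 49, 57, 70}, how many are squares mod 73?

4

(16/73) = +1 → QR.
(28/73) = -1 → non-residue.
(49/73) = +1 → QR.
(57/73) = +1 → QR.
(70/73) = +1 → QR.
Total quadratic residues among the 5: 4.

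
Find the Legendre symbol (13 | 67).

-1

Euler's criterion: (13/67) ≡ 13^33 (mod 67).
13^2 ≡ 35 (mod 67)
13^4 ≡ 19 (mod 67)
13^8 ≡ 26 (mod 67)
13^16 ≡ 6 (mod 67)
13^32 ≡ 36 (mod 67)
13^33 = 13^(32+1) ≡ 66 (mod 67).
Result is 66 ≡ −1, so (13/67) = −1.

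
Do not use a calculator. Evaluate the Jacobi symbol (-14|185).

-1

First reduce: -14 ≡ 171 (mod 185).
Reciprocity: 171 ≡ 3 and 185 ≡ 1 (mod 4), so (171/185) = +(185/171).
Reduce top mod 171: now compute (14/171).
Pull out 2: since 171 ≡ 3 (mod 8), (2/171) = -1.
Reciprocity: 7 ≡ 3 and 171 ≡ 3 (mod 4), so (7/171) = −(171/7).
Reduce top mod 7: now compute (3/7).
Reciprocity: 3 ≡ 3 and 7 ≡ 3 (mod 4), so (3/7) = −(7/3).
Reduce top mod 3: now compute (1/3).
Reached (1/3) = 1. Collecting the sign flips along the way, the symbol is -1.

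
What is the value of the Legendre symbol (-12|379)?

First reduce: -12 ≡ 367 (mod 379).
Reciprocity: 367 ≡ 3 and 379 ≡ 3 (mod 4), so (367/379) = −(379/367).
Reduce top mod 367: now compute (12/367).
Pull out 2^2: since 367 ≡ 7 (mod 8), (2/367) = +1, so (2/367)^2 = +1.
Reciprocity: 3 ≡ 3 and 367 ≡ 3 (mod 4), so (3/367) = −(367/3).
Reduce top mod 3: now compute (1/3).
Reached (1/3) = 1. Collecting the sign flips along the way, the symbol is +1.

1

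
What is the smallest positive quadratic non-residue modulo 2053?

2

(2/2053) = −1, so 2 is the smallest positive non-residue mod 2053.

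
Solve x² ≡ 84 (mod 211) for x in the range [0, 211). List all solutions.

Since 211 ≡ 3 (mod 4), a square root of 84 is 84^((211+1)/4) = 84^53 mod 211.
Repeated squaring: 84^2≡93, 84^4≡209, 84^8≡4, 84^16≡16, 84^32≡45 (mod 211).
84^53 = 84^(32+16+4+1) ≡ 154 (mod 211).
Check: 154² = 23716 ≡ 84 (mod 211). The two roots are 57 and 154.

57, 154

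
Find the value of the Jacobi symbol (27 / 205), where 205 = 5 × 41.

1

Reciprocity: 27 ≡ 3 and 205 ≡ 1 (mod 4), so (27/205) = +(205/27).
Reduce top mod 27: now compute (16/27).
Pull out 2^4: since 27 ≡ 3 (mod 8), (2/27) = -1, so (2/27)^4 = +1.
Reached (1/27) = 1. Collecting the sign flips along the way, the symbol is +1.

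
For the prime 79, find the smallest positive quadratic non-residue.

(2/79) = +1, so 2 is a residue.
(3/79) = −1, so 3 is the smallest positive non-residue mod 79.

3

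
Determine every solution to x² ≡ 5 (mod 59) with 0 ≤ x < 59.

Since 59 ≡ 3 (mod 4), a square root of 5 is 5^((59+1)/4) = 5^15 mod 59.
Repeated squaring: 5^2≡25, 5^4≡35, 5^8≡45 (mod 59).
5^15 = 5^(8+4+2+1) ≡ 51 (mod 59).
Check: 51² = 2601 ≡ 5 (mod 59). The two roots are 8 and 51.

8, 51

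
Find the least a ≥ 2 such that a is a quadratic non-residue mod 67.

(2/67) = −1, so 2 is the smallest positive non-residue mod 67.

2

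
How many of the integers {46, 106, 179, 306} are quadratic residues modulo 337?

(46/337) = -1 → non-residue.
(106/337) = -1 → non-residue.
(179/337) = +1 → QR.
(306/337) = -1 → non-residue.
Total quadratic residues among the 4: 1.

1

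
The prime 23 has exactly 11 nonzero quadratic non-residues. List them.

Square k = 1,…,11 (k and 23−k give the same square):
1²=1, 2²=4, 3²=9, 4²=16, 5²≡2, 6²≡13, 7²≡3, 8²≡18, 9²≡12, 10²≡8, 11²≡6 (mod 23).
The residues are {1, 2, 3, 4, 6, 8, 9, 12, 13, 16, 18}; the non-residues are the remaining 11 nonzero classes.

5, 7, 10, 11, 14, 15, 17, 19, 20, 21, 22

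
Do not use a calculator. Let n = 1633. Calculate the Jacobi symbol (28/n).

1

Pull out 2^2: since 1633 ≡ 1 (mod 8), (2/1633) = +1, so (2/1633)^2 = +1.
Reciprocity: 7 ≡ 3 and 1633 ≡ 1 (mod 4), so (7/1633) = +(1633/7).
Reduce top mod 7: now compute (2/7).
Pull out 2: since 7 ≡ 7 (mod 8), (2/7) = +1.
Reached (1/7) = 1. Collecting the sign flips along the way, the symbol is +1.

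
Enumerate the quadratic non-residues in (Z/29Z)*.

2 3 8 10 11 12 14 15 17 18 19 21 26 27

Square k = 1,…,14 (k and 29−k give the same square):
1²=1, 2²=4, 3²=9, 4²=16, 5²=25, 6²≡7, 7²≡20, 8²≡6, 9²≡23, 10²≡13, 11²≡5, 12²≡28, 13²≡24, 14²≡22 (mod 29).
The residues are {1, 4, 5, 6, 7, 9, 13, 16, 20, 22, 23, 24, 25, 28}; the non-residues are the remaining 14 nonzero classes.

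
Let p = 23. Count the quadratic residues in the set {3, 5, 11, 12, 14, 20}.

(3/23) = +1 → QR.
(5/23) = -1 → non-residue.
(11/23) = -1 → non-residue.
(12/23) = +1 → QR.
(14/23) = -1 → non-residue.
(20/23) = -1 → non-residue.
Total quadratic residues among the 6: 2.

2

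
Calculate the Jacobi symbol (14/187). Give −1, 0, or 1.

-1

Pull out 2: since 187 ≡ 3 (mod 8), (2/187) = -1.
Reciprocity: 7 ≡ 3 and 187 ≡ 3 (mod 4), so (7/187) = −(187/7).
Reduce top mod 7: now compute (5/7).
Reciprocity: 5 ≡ 1 and 7 ≡ 3 (mod 4), so (5/7) = +(7/5).
Reduce top mod 5: now compute (2/5).
Pull out 2: since 5 ≡ 5 (mod 8), (2/5) = -1.
Reached (1/5) = 1. Collecting the sign flips along the way, the symbol is -1.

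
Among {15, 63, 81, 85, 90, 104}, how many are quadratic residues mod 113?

5

(15/113) = +1 → QR.
(63/113) = +1 → QR.
(81/113) = +1 → QR.
(85/113) = +1 → QR.
(90/113) = -1 → non-residue.
(104/113) = +1 → QR.
Total quadratic residues among the 6: 5.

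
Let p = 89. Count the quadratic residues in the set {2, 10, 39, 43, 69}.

4

(2/89) = +1 → QR.
(10/89) = +1 → QR.
(39/89) = +1 → QR.
(43/89) = -1 → non-residue.
(69/89) = +1 → QR.
Total quadratic residues among the 5: 4.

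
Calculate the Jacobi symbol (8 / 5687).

Pull out 2^3: since 5687 ≡ 7 (mod 8), (2/5687) = +1, so (2/5687)^3 = +1.
Reached (1/5687) = 1. Collecting the sign flips along the way, the symbol is +1.

1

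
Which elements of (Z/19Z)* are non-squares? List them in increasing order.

Square k = 1,…,9 (k and 19−k give the same square):
1²=1, 2²=4, 3²=9, 4²=16, 5²≡6, 6²≡17, 7²≡11, 8²≡7, 9²≡5 (mod 19).
The residues are {1, 4, 5, 6, 7, 9, 11, 16, 17}; the non-residues are the remaining 9 nonzero classes.

2,3,8,10,12,13,14,15,18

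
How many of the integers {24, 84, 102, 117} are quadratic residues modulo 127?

2

(24/127) = -1 → non-residue.
(84/127) = +1 → QR.
(102/127) = -1 → non-residue.
(117/127) = +1 → QR.
Total quadratic residues among the 4: 2.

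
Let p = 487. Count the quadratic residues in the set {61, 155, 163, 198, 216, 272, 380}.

(61/487) = +1 → QR.
(155/487) = -1 → non-residue.
(163/487) = -1 → non-residue.
(198/487) = -1 → non-residue.
(216/487) = -1 → non-residue.
(272/487) = -1 → non-residue.
(380/487) = -1 → non-residue.
Total quadratic residues among the 7: 1.

1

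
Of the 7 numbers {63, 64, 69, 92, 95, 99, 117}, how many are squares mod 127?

4

(63/127) = -1 → non-residue.
(64/127) = +1 → QR.
(69/127) = +1 → QR.
(92/127) = -1 → non-residue.
(95/127) = -1 → non-residue.
(99/127) = +1 → QR.
(117/127) = +1 → QR.
Total quadratic residues among the 7: 4.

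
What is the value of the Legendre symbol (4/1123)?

1

Euler's criterion: (4/1123) ≡ 4^561 (mod 1123).
4^2 ≡ 16 (mod 1123)
4^4 ≡ 256 (mod 1123)
4^8 ≡ 402 (mod 1123)
4^16 ≡ 1015 (mod 1123)
4^32 ≡ 434 (mod 1123)
4^64 ≡ 815 (mod 1123)
4^128 ≡ 532 (mod 1123)
4^256 ≡ 28 (mod 1123)
4^512 ≡ 784 (mod 1123)
4^561 = 4^(512+32+16+1) ≡ 1 (mod 1123).
Result is 1, so (4/1123) = 1.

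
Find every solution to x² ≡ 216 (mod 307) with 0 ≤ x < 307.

38, 269

Since 307 ≡ 3 (mod 4), a square root of 216 is 216^((307+1)/4) = 216^77 mod 307.
Repeated squaring: 216^2≡299, 216^4≡64, 216^8≡105, 216^16≡280, 216^32≡115, 216^64≡24 (mod 307).
216^77 = 216^(64+8+4+1) ≡ 269 (mod 307).
Check: 269² = 72361 ≡ 216 (mod 307). The two roots are 38 and 269.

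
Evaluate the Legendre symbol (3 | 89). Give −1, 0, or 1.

Euler's criterion: (3/89) ≡ 3^44 (mod 89).
3^2 ≡ 9 (mod 89)
3^4 ≡ 81 (mod 89)
3^8 ≡ 64 (mod 89)
3^16 ≡ 2 (mod 89)
3^32 ≡ 4 (mod 89)
3^44 = 3^(32+8+4) ≡ 88 (mod 89).
Result is 88 ≡ −1, so (3/89) = −1.

-1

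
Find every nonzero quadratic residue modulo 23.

1,2,3,4,6,8,9,12,13,16,18

Square k = 1,…,11 (k and 23−k give the same square):
1²=1, 2²=4, 3²=9, 4²=16, 5²≡2, 6²≡13, 7²≡3, 8²≡18, 9²≡12, 10²≡8, 11²≡6 (mod 23).
So the quadratic residues mod 23 are {1, 2, 3, 4, 6, 8, 9, 12, 13, 16, 18}.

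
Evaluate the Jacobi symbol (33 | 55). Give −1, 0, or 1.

0

Reciprocity: 33 ≡ 1 and 55 ≡ 3 (mod 4), so (33/55) = +(55/33).
Reduce top mod 33: now compute (22/33).
Pull out 2: since 33 ≡ 1 (mod 8), (2/33) = +1.
Reciprocity: 11 ≡ 3 and 33 ≡ 1 (mod 4), so (11/33) = +(33/11).
Reduce top mod 11: now compute (0/11).
Top reduces to 0: gcd > 1, so the symbol is 0.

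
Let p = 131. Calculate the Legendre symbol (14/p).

-1

Euler's criterion: (14/131) ≡ 14^65 (mod 131).
14^2 ≡ 65 (mod 131)
14^4 ≡ 33 (mod 131)
14^8 ≡ 41 (mod 131)
14^16 ≡ 109 (mod 131)
14^32 ≡ 91 (mod 131)
14^64 ≡ 28 (mod 131)
14^65 = 14^(64+1) ≡ 130 (mod 131).
Result is 130 ≡ −1, so (14/131) = −1.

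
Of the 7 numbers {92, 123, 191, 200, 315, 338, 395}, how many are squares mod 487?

5

(92/487) = -1 → non-residue.
(123/487) = -1 → non-residue.
(191/487) = +1 → QR.
(200/487) = +1 → QR.
(315/487) = +1 → QR.
(338/487) = +1 → QR.
(395/487) = +1 → QR.
Total quadratic residues among the 7: 5.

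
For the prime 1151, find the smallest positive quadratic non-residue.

(2/1151) = +1, so 2 is a residue.
(3/1151) = +1, so 3 is a residue.
(4/1151) = +1, so 4 is a residue.
(5/1151) = +1, so 5 is a residue.
(6/1151) = +1, so 6 is a residue.
(7/1151) = +1, so 7 is a residue.
(8/1151) = +1, so 8 is a residue.
(9/1151) = +1, so 9 is a residue.
(10/1151) = +1, so 10 is a residue.
(11/1151) = +1, so 11 is a residue.
(12/1151) = +1, so 12 is a residue.
(13/1151) = −1, so 13 is the smallest positive non-residue mod 1151.

13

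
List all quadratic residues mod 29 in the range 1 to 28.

Square k = 1,…,14 (k and 29−k give the same square):
1²=1, 2²=4, 3²=9, 4²=16, 5²=25, 6²≡7, 7²≡20, 8²≡6, 9²≡23, 10²≡13, 11²≡5, 12²≡28, 13²≡24, 14²≡22 (mod 29).
So the quadratic residues mod 29 are {1, 4, 5, 6, 7, 9, 13, 16, 20, 22, 23, 24, 25, 28}.

1 4 5 6 7 9 13 16 20 22 23 24 25 28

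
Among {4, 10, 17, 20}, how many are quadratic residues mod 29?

2

(4/29) = +1 → QR.
(10/29) = -1 → non-residue.
(17/29) = -1 → non-residue.
(20/29) = +1 → QR.
Total quadratic residues among the 4: 2.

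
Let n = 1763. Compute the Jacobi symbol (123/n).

Reciprocity: 123 ≡ 3 and 1763 ≡ 3 (mod 4), so (123/1763) = −(1763/123).
Reduce top mod 123: now compute (41/123).
Reciprocity: 41 ≡ 1 and 123 ≡ 3 (mod 4), so (41/123) = +(123/41).
Reduce top mod 41: now compute (0/41).
Top reduces to 0: gcd > 1, so the symbol is 0.

0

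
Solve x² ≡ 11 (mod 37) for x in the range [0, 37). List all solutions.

37 ≡ 1 (mod 4), so we find a root by search.
Trying successive values, 14² = 196 ≡ 11 (mod 37). The other root is 37 − 14 = 23.

14, 23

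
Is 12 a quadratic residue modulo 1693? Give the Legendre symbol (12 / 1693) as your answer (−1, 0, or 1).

Pull out 2^2: since 1693 ≡ 5 (mod 8), (2/1693) = -1, so (2/1693)^2 = +1.
Reciprocity: 3 ≡ 3 and 1693 ≡ 1 (mod 4), so (3/1693) = +(1693/3).
Reduce top mod 3: now compute (1/3).
Reached (1/3) = 1. Collecting the sign flips along the way, the symbol is +1.

1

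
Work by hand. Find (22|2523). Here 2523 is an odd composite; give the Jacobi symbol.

1

Pull out 2: since 2523 ≡ 3 (mod 8), (2/2523) = -1.
Reciprocity: 11 ≡ 3 and 2523 ≡ 3 (mod 4), so (11/2523) = −(2523/11).
Reduce top mod 11: now compute (4/11).
Pull out 2^2: since 11 ≡ 3 (mod 8), (2/11) = -1, so (2/11)^2 = +1.
Reached (1/11) = 1. Collecting the sign flips along the way, the symbol is +1.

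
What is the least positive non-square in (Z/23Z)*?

5

(2/23) = +1, so 2 is a residue.
(3/23) = +1, so 3 is a residue.
(4/23) = +1, so 4 is a residue.
(5/23) = −1, so 5 is the smallest positive non-residue mod 23.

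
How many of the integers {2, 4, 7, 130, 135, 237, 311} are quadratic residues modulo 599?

4

(2/599) = +1 → QR.
(4/599) = +1 → QR.
(7/599) = -1 → non-residue.
(130/599) = +1 → QR.
(135/599) = +1 → QR.
(237/599) = -1 → non-residue.
(311/599) = -1 → non-residue.
Total quadratic residues among the 7: 4.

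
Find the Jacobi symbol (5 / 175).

0

Reciprocity: 5 ≡ 1 and 175 ≡ 3 (mod 4), so (5/175) = +(175/5).
Reduce top mod 5: now compute (0/5).
Top reduces to 0: gcd > 1, so the symbol is 0.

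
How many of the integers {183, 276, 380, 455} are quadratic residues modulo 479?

2

(183/479) = +1 → QR.
(276/479) = +1 → QR.
(380/479) = -1 → non-residue.
(455/479) = -1 → non-residue.
Total quadratic residues among the 4: 2.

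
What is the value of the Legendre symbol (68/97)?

-1

Euler's criterion: (68/97) ≡ 68^48 (mod 97).
68^2 ≡ 65 (mod 97)
68^4 ≡ 54 (mod 97)
68^8 ≡ 6 (mod 97)
68^16 ≡ 36 (mod 97)
68^32 ≡ 35 (mod 97)
68^48 = 68^(32+16) ≡ 96 (mod 97).
Result is 96 ≡ −1, so (68/97) = −1.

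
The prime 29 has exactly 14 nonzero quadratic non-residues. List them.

2, 3, 8, 10, 11, 12, 14, 15, 17, 18, 19, 21, 26, 27

Square k = 1,…,14 (k and 29−k give the same square):
1²=1, 2²=4, 3²=9, 4²=16, 5²=25, 6²≡7, 7²≡20, 8²≡6, 9²≡23, 10²≡13, 11²≡5, 12²≡28, 13²≡24, 14²≡22 (mod 29).
The residues are {1, 4, 5, 6, 7, 9, 13, 16, 20, 22, 23, 24, 25, 28}; the non-residues are the remaining 14 nonzero classes.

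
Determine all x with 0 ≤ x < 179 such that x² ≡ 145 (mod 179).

Since 179 ≡ 3 (mod 4), a square root of 145 is 145^((179+1)/4) = 145^45 mod 179.
Repeated squaring: 145^2≡82, 145^4≡101, 145^8≡177, 145^16≡4, 145^32≡16 (mod 179).
145^45 = 145^(32+8+4+1) ≡ 161 (mod 179).
Check: 161² = 25921 ≡ 145 (mod 179). The two roots are 18 and 161.

18, 161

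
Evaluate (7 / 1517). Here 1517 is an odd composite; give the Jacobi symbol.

-1

Reciprocity: 7 ≡ 3 and 1517 ≡ 1 (mod 4), so (7/1517) = +(1517/7).
Reduce top mod 7: now compute (5/7).
Reciprocity: 5 ≡ 1 and 7 ≡ 3 (mod 4), so (5/7) = +(7/5).
Reduce top mod 5: now compute (2/5).
Pull out 2: since 5 ≡ 5 (mod 8), (2/5) = -1.
Reached (1/5) = 1. Collecting the sign flips along the way, the symbol is -1.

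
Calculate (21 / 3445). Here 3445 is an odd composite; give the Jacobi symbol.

1

Reciprocity: 21 ≡ 1 and 3445 ≡ 1 (mod 4), so (21/3445) = +(3445/21).
Reduce top mod 21: now compute (1/21).
Reached (1/21) = 1. Collecting the sign flips along the way, the symbol is +1.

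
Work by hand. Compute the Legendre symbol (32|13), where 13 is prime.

-1

First reduce: 32 ≡ 6 (mod 13).
Pull out 2: since 13 ≡ 5 (mod 8), (2/13) = -1.
Reciprocity: 3 ≡ 3 and 13 ≡ 1 (mod 4), so (3/13) = +(13/3).
Reduce top mod 3: now compute (1/3).
Reached (1/3) = 1. Collecting the sign flips along the way, the symbol is -1.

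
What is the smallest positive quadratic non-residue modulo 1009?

11

(2/1009) = +1, so 2 is a residue.
(3/1009) = +1, so 3 is a residue.
(4/1009) = +1, so 4 is a residue.
(5/1009) = +1, so 5 is a residue.
(6/1009) = +1, so 6 is a residue.
(7/1009) = +1, so 7 is a residue.
(8/1009) = +1, so 8 is a residue.
(9/1009) = +1, so 9 is a residue.
(10/1009) = +1, so 10 is a residue.
(11/1009) = −1, so 11 is the smallest positive non-residue mod 1009.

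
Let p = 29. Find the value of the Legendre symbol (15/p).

Euler's criterion: (15/29) ≡ 15^14 (mod 29).
15^2 ≡ 22 (mod 29)
15^4 ≡ 20 (mod 29)
15^8 ≡ 23 (mod 29)
15^14 = 15^(8+4+2) ≡ 28 (mod 29).
Result is 28 ≡ −1, so (15/29) = −1.

-1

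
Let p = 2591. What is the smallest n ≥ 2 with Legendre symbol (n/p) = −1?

7

(2/2591) = +1, so 2 is a residue.
(3/2591) = +1, so 3 is a residue.
(4/2591) = +1, so 4 is a residue.
(5/2591) = +1, so 5 is a residue.
(6/2591) = +1, so 6 is a residue.
(7/2591) = −1, so 7 is the smallest positive non-residue mod 2591.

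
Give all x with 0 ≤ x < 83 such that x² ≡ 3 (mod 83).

Since 83 ≡ 3 (mod 4), a square root of 3 is 3^((83+1)/4) = 3^21 mod 83.
Repeated squaring: 3^2≡9, 3^4≡81, 3^8≡4, 3^16≡16 (mod 83).
3^21 = 3^(16+4+1) ≡ 70 (mod 83).
Check: 70² = 4900 ≡ 3 (mod 83). The two roots are 13 and 70.

13, 70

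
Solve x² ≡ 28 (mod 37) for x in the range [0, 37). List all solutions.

37 ≡ 1 (mod 4), so we find a root by search.
Trying successive values, 18² = 324 ≡ 28 (mod 37). The other root is 37 − 18 = 19.

18, 19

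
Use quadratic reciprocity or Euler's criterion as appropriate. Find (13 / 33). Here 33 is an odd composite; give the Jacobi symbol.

-1

Reciprocity: 13 ≡ 1 and 33 ≡ 1 (mod 4), so (13/33) = +(33/13).
Reduce top mod 13: now compute (7/13).
Reciprocity: 7 ≡ 3 and 13 ≡ 1 (mod 4), so (7/13) = +(13/7).
Reduce top mod 7: now compute (6/7).
Pull out 2: since 7 ≡ 7 (mod 8), (2/7) = +1.
Reciprocity: 3 ≡ 3 and 7 ≡ 3 (mod 4), so (3/7) = −(7/3).
Reduce top mod 3: now compute (1/3).
Reached (1/3) = 1. Collecting the sign flips along the way, the symbol is -1.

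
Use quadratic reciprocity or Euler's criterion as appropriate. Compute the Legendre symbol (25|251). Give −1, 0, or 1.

Reciprocity: 25 ≡ 1 and 251 ≡ 3 (mod 4), so (25/251) = +(251/25).
Reduce top mod 25: now compute (1/25).
Reached (1/25) = 1. Collecting the sign flips along the way, the symbol is +1.

1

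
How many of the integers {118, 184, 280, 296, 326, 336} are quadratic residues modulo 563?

(118/563) = -1 → non-residue.
(184/563) = -1 → non-residue.
(280/563) = +1 → QR.
(296/563) = +1 → QR.
(326/563) = +1 → QR.
(336/563) = +1 → QR.
Total quadratic residues among the 6: 4.

4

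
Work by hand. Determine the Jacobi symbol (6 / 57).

Pull out 2: since 57 ≡ 1 (mod 8), (2/57) = +1.
Reciprocity: 3 ≡ 3 and 57 ≡ 1 (mod 4), so (3/57) = +(57/3).
Reduce top mod 3: now compute (0/3).
Top reduces to 0: gcd > 1, so the symbol is 0.

0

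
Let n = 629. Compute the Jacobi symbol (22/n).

1

Pull out 2: since 629 ≡ 5 (mod 8), (2/629) = -1.
Reciprocity: 11 ≡ 3 and 629 ≡ 1 (mod 4), so (11/629) = +(629/11).
Reduce top mod 11: now compute (2/11).
Pull out 2: since 11 ≡ 3 (mod 8), (2/11) = -1.
Reached (1/11) = 1. Collecting the sign flips along the way, the symbol is +1.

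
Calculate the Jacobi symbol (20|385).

Pull out 2^2: since 385 ≡ 1 (mod 8), (2/385) = +1, so (2/385)^2 = +1.
Reciprocity: 5 ≡ 1 and 385 ≡ 1 (mod 4), so (5/385) = +(385/5).
Reduce top mod 5: now compute (0/5).
Top reduces to 0: gcd > 1, so the symbol is 0.

0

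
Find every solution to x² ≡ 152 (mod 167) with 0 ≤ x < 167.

Since 167 ≡ 3 (mod 4), a square root of 152 is 152^((167+1)/4) = 152^42 mod 167.
Repeated squaring: 152^2≡58, 152^4≡24, 152^8≡75, 152^16≡114, 152^32≡137 (mod 167).
152^42 = 152^(32+8+2) ≡ 94 (mod 167).
Check: 94² = 8836 ≡ 152 (mod 167). The two roots are 73 and 94.

73, 94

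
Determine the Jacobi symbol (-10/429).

-1

First reduce: -10 ≡ 419 (mod 429).
Reciprocity: 419 ≡ 3 and 429 ≡ 1 (mod 4), so (419/429) = +(429/419).
Reduce top mod 419: now compute (10/419).
Pull out 2: since 419 ≡ 3 (mod 8), (2/419) = -1.
Reciprocity: 5 ≡ 1 and 419 ≡ 3 (mod 4), so (5/419) = +(419/5).
Reduce top mod 5: now compute (4/5).
Pull out 2^2: since 5 ≡ 5 (mod 8), (2/5) = -1, so (2/5)^2 = +1.
Reached (1/5) = 1. Collecting the sign flips along the way, the symbol is -1.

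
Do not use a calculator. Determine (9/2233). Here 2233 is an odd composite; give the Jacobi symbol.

1

Reciprocity: 9 ≡ 1 and 2233 ≡ 1 (mod 4), so (9/2233) = +(2233/9).
Reduce top mod 9: now compute (1/9).
Reached (1/9) = 1. Collecting the sign flips along the way, the symbol is +1.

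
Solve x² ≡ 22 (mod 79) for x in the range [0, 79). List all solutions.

Since 79 ≡ 3 (mod 4), a square root of 22 is 22^((79+1)/4) = 22^20 mod 79.
Repeated squaring: 22^2≡10, 22^4≡21, 22^8≡46, 22^16≡62 (mod 79).
22^20 = 22^(16+4) ≡ 38 (mod 79).
Check: 38² = 1444 ≡ 22 (mod 79). The two roots are 38 and 41.

38, 41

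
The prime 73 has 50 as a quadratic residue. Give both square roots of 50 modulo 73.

14, 59

73 ≡ 1 (mod 4), so we find a root by search.
Trying successive values, 14² = 196 ≡ 50 (mod 73). The other root is 73 − 14 = 59.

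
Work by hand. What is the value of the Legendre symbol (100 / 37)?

1

First reduce: 100 ≡ 26 (mod 37).
Pull out 2: since 37 ≡ 5 (mod 8), (2/37) = -1.
Reciprocity: 13 ≡ 1 and 37 ≡ 1 (mod 4), so (13/37) = +(37/13).
Reduce top mod 13: now compute (11/13).
Reciprocity: 11 ≡ 3 and 13 ≡ 1 (mod 4), so (11/13) = +(13/11).
Reduce top mod 11: now compute (2/11).
Pull out 2: since 11 ≡ 3 (mod 8), (2/11) = -1.
Reached (1/11) = 1. Collecting the sign flips along the way, the symbol is +1.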